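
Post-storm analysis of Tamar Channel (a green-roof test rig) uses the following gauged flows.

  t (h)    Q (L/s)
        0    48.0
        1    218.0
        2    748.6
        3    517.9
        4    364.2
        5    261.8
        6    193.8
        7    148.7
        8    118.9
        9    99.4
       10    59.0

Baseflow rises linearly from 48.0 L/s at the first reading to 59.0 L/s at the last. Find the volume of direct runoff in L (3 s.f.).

V ≈ 7.88 × 10^6 L

Direct-runoff ordinates (Q − Q_b): 0.00, 168.90, 698.40, 466.60, 311.80, 208.30, 139.20, 93.00, 62.10, 41.50, 0.00 L/s.
ΣQ_DR = 2190 L/s.
With Δt = 1 h = 3600 s, V = ΣQ_DR · Δt = 2190 × 3600 = 7.88 × 10^6 L.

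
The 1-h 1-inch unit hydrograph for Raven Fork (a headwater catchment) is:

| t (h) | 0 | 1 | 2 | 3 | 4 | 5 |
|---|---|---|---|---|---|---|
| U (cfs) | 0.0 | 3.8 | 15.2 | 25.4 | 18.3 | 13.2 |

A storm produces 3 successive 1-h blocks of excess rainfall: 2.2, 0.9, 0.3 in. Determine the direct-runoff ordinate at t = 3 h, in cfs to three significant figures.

Q ≈ 70.7 cfs

By discrete convolution, Q_j = Σ (P_i / 1 in) · U_{j−i}.
At t = 3 h (j=3): Q = (2.2/1)·25.4 + (0.9/1)·15.2 + (0.3/1)·3.8 = 70.7 cfs.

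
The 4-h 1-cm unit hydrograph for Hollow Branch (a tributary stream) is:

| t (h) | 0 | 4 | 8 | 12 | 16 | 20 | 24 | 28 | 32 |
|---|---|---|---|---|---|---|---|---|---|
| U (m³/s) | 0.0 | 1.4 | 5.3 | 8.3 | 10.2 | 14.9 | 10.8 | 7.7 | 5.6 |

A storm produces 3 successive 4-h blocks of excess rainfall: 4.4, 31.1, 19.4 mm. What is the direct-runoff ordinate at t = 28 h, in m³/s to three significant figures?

By discrete convolution, Q_j = Σ (P_i / 10 mm) · U_{j−i}.
At t = 28 h (j=7): Q = (4.4/10)·7.7 + (31.1/10)·10.8 + (19.4/10)·14.9 = 65.9 m³/s.

Q ≈ 65.9 m³/s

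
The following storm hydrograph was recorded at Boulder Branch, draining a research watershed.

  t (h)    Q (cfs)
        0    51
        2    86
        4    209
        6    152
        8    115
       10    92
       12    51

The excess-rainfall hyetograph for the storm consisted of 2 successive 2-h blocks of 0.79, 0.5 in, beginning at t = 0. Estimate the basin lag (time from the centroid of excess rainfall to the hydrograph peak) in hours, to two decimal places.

Centroid of excess rainfall: t_c = Σ P_i·t̄_i / ΣP_i = 1.7752 h (block centres at 1, 3 h).
Hydrograph peak occurs at t = 4 h, so basin lag t_L = 4 − 1.7752 = 2.22 h.

t_L ≈ 2.22 h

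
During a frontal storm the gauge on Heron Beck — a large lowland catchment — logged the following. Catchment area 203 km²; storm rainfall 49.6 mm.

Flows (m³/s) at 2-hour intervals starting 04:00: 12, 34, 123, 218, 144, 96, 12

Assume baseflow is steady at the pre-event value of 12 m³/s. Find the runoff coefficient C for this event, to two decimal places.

ΣQ_DR = 555.0 m³/s; V = ΣQ_DR·Δt = 3.996 × 10^6 m³.
Runoff depth d = V / A = 19.68 mm.
C = d / P = 19.68 / 49.6 = 0.40.

C ≈ 0.40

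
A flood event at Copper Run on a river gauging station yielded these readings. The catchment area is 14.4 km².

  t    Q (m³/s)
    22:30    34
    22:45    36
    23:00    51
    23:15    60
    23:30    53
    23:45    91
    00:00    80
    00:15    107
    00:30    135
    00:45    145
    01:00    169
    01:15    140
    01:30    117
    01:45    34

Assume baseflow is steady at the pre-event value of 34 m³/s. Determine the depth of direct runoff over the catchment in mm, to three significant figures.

d ≈ 48.5 mm

Direct runoff: 0.0, 2.0, 17.0, 26.0, 19.0, 57.0, 46.0, 73.0, 101.0, 111.0, 135.0, 106.0, 83.0, 0.0 m³/s; ΣQ_DR = 776.0 m³/s.
V = ΣQ_DR · Δt = 776.0 × 900 s = 6.984 × 10^5 m³.
Over A = 14.4 km², depth = V / A = 48.5 mm.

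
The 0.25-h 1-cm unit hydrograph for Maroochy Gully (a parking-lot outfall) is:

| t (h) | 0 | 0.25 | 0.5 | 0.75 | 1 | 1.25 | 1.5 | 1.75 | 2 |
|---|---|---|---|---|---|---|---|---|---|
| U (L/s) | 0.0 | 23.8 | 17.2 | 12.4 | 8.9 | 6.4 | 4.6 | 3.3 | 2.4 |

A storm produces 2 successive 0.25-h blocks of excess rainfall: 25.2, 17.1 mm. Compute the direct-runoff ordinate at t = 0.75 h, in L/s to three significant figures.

Q ≈ 60.7 L/s

By discrete convolution, Q_j = Σ (P_i / 10 mm) · U_{j−i}.
At t = 0.75 h (j=3): Q = (25.2/10)·12.4 + (17.1/10)·17.2 = 60.7 L/s.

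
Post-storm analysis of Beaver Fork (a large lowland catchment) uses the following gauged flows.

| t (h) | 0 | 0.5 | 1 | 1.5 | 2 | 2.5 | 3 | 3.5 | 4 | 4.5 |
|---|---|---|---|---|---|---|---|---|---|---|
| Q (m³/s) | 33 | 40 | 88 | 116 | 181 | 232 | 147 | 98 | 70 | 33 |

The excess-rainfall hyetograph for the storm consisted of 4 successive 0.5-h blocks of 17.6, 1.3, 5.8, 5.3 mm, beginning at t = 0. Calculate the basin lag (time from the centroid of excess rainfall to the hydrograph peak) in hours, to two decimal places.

t_L ≈ 1.77 h

Centroid of excess rainfall: t_c = Σ P_i·t̄_i / ΣP_i = 0.7300 h (block centres at 0.25, 0.75, 1.25, 1.75 h).
Hydrograph peak occurs at t = 2.5 h, so basin lag t_L = 2.5 − 0.7300 = 1.77 h.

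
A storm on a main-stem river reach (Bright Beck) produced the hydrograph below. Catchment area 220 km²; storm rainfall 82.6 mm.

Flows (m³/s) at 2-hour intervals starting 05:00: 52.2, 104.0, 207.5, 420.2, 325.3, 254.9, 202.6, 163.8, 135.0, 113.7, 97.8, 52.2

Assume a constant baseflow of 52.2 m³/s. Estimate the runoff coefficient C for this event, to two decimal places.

ΣQ_DR = 1503 m³/s; V = ΣQ_DR·Δt = 1.082 × 10^7 m³.
Runoff depth d = V / A = 49.18 mm.
C = d / P = 49.18 / 82.6 = 0.60.

C ≈ 0.60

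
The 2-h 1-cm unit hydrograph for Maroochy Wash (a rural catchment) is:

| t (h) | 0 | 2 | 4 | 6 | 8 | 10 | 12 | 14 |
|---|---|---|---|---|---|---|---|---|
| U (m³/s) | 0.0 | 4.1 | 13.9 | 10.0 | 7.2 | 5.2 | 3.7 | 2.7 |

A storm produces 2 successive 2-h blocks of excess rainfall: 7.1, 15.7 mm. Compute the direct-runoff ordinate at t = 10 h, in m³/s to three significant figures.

Q ≈ 15.0 m³/s

By discrete convolution, Q_j = Σ (P_i / 10 mm) · U_{j−i}.
At t = 10 h (j=5): Q = (7.1/10)·5.2 + (15.7/10)·7.2 = 15.0 m³/s.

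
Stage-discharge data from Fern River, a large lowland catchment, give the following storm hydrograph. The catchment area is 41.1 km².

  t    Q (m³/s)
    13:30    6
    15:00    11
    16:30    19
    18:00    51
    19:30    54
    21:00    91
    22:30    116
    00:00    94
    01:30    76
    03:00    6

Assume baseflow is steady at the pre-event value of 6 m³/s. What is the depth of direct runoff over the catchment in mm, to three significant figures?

Direct runoff: 0.0, 5.0, 13.0, 45.0, 48.0, 85.0, 110.0, 88.0, 70.0, 0.0 m³/s; ΣQ_DR = 464.0 m³/s.
V = ΣQ_DR · Δt = 464.0 × 5400 s = 2.506 × 10^6 m³.
Over A = 41.1 km², depth = V / A = 61.0 mm.

d ≈ 61.0 mm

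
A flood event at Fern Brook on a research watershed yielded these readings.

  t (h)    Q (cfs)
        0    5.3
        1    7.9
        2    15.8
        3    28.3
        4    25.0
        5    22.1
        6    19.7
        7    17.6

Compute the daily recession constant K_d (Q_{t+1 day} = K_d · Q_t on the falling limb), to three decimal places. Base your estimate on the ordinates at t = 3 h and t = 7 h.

K_d ≈ 0.058

Between t = 3 h and t = 7 h the flow falls from 28.3 to 17.6 cfs over 4×1 h = 4 h.
Per-interval ratio K = (17.6/28.3)^(1/4) = 0.8880; K_d = K^(24/1) = 0.058.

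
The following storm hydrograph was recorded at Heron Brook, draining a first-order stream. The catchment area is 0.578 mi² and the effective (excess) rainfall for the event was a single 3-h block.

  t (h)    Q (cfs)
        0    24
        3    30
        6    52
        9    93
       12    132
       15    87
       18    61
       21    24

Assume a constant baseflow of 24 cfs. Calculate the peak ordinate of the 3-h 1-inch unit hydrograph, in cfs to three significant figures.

U_p ≈ 43.2 cfs

Direct runoff: 0.0, 6.0, 28.0, 69.0, 108.0, 63.0, 37.0, 0.0 cfs; ΣQ_DR = 311.0 cfs, peak = 108.0 cfs.
Runoff depth d = ΣQ_DR·Δt / A = 311.0 × 10800 / (0.578 mi²) = 2.501 in.
The 1-inch UH is the DRH scaled by (1 in)/d, so U_p = 108.0 × 1/2.501 = 43.2 cfs.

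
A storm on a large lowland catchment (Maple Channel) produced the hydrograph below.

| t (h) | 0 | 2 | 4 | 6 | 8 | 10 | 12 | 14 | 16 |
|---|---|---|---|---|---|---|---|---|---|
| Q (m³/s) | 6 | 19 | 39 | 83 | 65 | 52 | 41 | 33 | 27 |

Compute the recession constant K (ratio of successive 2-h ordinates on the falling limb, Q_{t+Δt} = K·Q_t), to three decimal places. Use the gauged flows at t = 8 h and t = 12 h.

K ≈ 0.794

Using the recession-limb readings at t = 8 h and t = 12 h: Q falls from 65 to 41 m³/s over 2 intervals.
K = (Q₂/Q₁)^(1/2) = (41/65)^(1/2) = 0.794.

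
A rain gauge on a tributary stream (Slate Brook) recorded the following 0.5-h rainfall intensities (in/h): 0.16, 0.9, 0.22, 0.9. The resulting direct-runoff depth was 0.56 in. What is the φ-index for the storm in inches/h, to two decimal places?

φ ≈ 0.34 in/h

Only the 2 blocks with intensity above φ contribute runoff: 0.9, 0.9 in/h.
Σ(I−φ)·Δt = d  ⇒  (0.9+0.9 − 2φ)·0.5 = 0.56
φ = (1.800 − 0.56/0.5) / 2 = 0.34 in/h.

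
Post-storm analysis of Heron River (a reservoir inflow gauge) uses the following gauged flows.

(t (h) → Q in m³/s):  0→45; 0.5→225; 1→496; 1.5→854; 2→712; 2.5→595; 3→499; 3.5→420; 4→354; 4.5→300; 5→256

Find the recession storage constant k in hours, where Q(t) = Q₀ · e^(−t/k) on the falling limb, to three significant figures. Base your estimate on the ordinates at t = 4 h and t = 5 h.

On the falling limb, Q drops from 354 to 256 m³/s between t = 4 h and t = 5 h (Δt = 1 h).
k = −Δt / ln(Q₂/Q₁) = −1 / ln(256/354) = 3.09 h.

k ≈ 3.09 h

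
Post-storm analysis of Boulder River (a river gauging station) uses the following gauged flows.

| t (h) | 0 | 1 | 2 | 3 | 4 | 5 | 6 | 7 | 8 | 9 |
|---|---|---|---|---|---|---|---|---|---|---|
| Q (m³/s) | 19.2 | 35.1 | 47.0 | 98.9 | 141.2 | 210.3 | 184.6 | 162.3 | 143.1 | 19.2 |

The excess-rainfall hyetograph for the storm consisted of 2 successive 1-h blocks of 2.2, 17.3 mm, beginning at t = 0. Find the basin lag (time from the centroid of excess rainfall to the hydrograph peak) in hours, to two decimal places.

Centroid of excess rainfall: t_c = Σ P_i·t̄_i / ΣP_i = 1.3872 h (block centres at 0.5, 1.5 h).
Hydrograph peak occurs at t = 5 h, so basin lag t_L = 5 − 1.3872 = 3.61 h.

t_L ≈ 3.61 h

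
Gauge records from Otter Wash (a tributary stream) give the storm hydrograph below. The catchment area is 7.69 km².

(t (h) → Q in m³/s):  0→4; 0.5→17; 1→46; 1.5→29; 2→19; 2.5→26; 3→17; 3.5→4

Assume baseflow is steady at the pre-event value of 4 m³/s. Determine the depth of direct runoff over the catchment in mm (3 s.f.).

Direct runoff: 0.0, 13.0, 42.0, 25.0, 15.0, 22.0, 13.0, 0.0 m³/s; ΣQ_DR = 130.0 m³/s.
V = ΣQ_DR · Δt = 130.0 × 1800 s = 2.340 × 10^5 m³.
Over A = 7.69 km², depth = V / A = 30.4 mm.

d ≈ 30.4 mm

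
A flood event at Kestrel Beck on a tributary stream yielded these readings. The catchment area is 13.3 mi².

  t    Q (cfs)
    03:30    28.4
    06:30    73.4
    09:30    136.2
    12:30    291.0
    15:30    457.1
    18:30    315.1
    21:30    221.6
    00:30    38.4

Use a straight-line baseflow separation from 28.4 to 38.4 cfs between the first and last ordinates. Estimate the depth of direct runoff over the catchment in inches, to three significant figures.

Direct runoff: 0.00, 43.57, 104.94, 258.31, 422.99, 279.56, 184.63, 0.00 cfs; ΣQ_DR = 1294 cfs.
V = ΣQ_DR · Δt = 1294 × 10800 s = 1.398 × 10^7 ft³.
Over A = 13.3 mi², depth = V / A = 0.452 in.

d ≈ 0.452 in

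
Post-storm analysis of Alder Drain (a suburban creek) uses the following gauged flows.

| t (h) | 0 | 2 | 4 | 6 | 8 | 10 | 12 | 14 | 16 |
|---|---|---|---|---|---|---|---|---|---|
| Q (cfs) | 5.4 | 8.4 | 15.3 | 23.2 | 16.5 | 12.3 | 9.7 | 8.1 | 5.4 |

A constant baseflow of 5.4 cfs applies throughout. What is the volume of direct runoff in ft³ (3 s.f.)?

Direct-runoff ordinates (Q − Q_b): 0.0, 3.0, 9.9, 17.8, 11.1, 6.9, 4.3, 2.7, 0.0 cfs.
ΣQ_DR = 55.70 cfs.
With Δt = 2 h = 7200 s, V = ΣQ_DR · Δt = 55.70 × 7200 = 4.01 × 10^5 ft³.

V ≈ 4.01 × 10^5 ft³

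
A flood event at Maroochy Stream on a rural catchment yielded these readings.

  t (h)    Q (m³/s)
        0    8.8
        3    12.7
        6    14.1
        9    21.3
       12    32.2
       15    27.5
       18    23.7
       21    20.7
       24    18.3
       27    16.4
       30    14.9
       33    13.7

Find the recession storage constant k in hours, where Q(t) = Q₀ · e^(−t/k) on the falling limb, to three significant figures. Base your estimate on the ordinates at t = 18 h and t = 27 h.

On the falling limb, Q drops from 23.7 to 16.4 m³/s between t = 18 h and t = 27 h (Δt = 9 h).
k = −Δt / ln(Q₂/Q₁) = −9 / ln(16.4/23.7) = 24.4 h.

k ≈ 24.4 h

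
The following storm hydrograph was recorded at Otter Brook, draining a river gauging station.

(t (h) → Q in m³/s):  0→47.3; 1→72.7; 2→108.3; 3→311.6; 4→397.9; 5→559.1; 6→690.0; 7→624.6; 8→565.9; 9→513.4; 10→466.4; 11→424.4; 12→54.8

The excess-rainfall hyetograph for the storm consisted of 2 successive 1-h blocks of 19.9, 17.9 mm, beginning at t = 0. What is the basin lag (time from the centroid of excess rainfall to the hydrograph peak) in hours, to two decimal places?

t_L ≈ 5.03 h

Centroid of excess rainfall: t_c = Σ P_i·t̄_i / ΣP_i = 0.9735 h (block centres at 0.5, 1.5 h).
Hydrograph peak occurs at t = 6 h, so basin lag t_L = 6 − 0.9735 = 5.03 h.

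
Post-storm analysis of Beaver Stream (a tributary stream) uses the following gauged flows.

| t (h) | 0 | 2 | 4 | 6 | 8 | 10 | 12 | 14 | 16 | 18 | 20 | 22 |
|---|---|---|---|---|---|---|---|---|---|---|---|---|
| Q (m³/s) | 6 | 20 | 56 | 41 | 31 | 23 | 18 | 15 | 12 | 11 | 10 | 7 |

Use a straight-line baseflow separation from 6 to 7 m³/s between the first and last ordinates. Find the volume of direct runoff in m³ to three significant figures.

Direct-runoff ordinates (Q − Q_b): 0.00, 13.91, 49.82, 34.73, 24.64, 16.55, 11.45, 8.36, 5.27, 4.18, 3.09, 0.00 m³/s.
ΣQ_DR = 172.0 m³/s.
With Δt = 2 h = 7200 s, V = ΣQ_DR · Δt = 172.0 × 7200 = 1.24 × 10^6 m³.

V ≈ 1.24 × 10^6 m³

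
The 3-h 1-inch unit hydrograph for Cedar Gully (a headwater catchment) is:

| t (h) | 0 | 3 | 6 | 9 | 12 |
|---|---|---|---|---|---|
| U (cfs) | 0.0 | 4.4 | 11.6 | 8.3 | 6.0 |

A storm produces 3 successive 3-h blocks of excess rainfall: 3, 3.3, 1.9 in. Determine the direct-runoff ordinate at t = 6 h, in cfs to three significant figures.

Q ≈ 49.3 cfs

By discrete convolution, Q_j = Σ (P_i / 1 in) · U_{j−i}.
At t = 6 h (j=2): Q = (3/1)·11.6 + (3.3/1)·4.4 + (1.9/1)·0.0 = 49.3 cfs.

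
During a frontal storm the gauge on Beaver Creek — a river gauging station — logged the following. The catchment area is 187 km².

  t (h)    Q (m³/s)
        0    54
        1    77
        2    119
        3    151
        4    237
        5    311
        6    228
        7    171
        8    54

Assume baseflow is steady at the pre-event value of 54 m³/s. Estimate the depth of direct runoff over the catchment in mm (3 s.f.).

Direct runoff: 0.0, 23.0, 65.0, 97.0, 183.0, 257.0, 174.0, 117.0, 0.0 m³/s; ΣQ_DR = 916.0 m³/s.
V = ΣQ_DR · Δt = 916.0 × 3600 s = 3.298 × 10^6 m³.
Over A = 187 km², depth = V / A = 17.6 mm.

d ≈ 17.6 mm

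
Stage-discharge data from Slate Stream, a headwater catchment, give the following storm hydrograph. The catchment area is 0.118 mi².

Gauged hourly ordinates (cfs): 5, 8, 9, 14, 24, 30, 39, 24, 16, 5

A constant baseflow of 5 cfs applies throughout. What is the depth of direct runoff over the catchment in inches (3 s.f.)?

Direct runoff: 0.0, 3.0, 4.0, 9.0, 19.0, 25.0, 34.0, 19.0, 11.0, 0.0 cfs; ΣQ_DR = 124.0 cfs.
V = ΣQ_DR · Δt = 124.0 × 3600 s = 4.464 × 10^5 ft³.
Over A = 0.118 mi², depth = V / A = 1.63 in.

d ≈ 1.63 in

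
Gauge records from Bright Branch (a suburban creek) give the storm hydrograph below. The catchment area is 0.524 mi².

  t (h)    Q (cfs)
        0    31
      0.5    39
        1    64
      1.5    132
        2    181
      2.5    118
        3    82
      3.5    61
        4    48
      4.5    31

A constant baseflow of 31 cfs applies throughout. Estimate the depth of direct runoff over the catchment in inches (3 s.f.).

d ≈ 0.705 in

Direct runoff: 0.0, 8.0, 33.0, 101.0, 150.0, 87.0, 51.0, 30.0, 17.0, 0.0 cfs; ΣQ_DR = 477.0 cfs.
V = ΣQ_DR · Δt = 477.0 × 1800 s = 8.586 × 10^5 ft³.
Over A = 0.524 mi², depth = V / A = 0.705 in.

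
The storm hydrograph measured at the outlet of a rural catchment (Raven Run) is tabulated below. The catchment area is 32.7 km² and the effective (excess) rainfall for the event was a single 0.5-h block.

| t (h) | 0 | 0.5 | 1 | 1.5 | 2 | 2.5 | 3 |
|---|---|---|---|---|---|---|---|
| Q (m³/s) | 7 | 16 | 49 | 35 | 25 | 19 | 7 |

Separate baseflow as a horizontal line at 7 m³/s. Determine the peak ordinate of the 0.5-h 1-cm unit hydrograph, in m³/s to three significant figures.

U_p ≈ 70.0 m³/s

Direct runoff: 0.0, 9.0, 42.0, 28.0, 18.0, 12.0, 0.0 m³/s; ΣQ_DR = 109.0 m³/s, peak = 42.0 m³/s.
Runoff depth d = ΣQ_DR·Δt / A = 109.0 × 1800 / (32.7 km²) = 6.000 mm.
The 1-cm UH is the DRH scaled by (10 mm)/d, so U_p = 42.0 × 10/6.000 = 70.0 m³/s.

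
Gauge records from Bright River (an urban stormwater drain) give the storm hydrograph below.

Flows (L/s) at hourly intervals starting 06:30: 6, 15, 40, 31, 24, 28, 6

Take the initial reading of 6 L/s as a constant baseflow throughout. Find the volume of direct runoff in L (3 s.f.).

V ≈ 3.89 × 10^5 L

Direct-runoff ordinates (Q − Q_b): 0.0, 9.0, 34.0, 25.0, 18.0, 22.0, 0.0 L/s.
ΣQ_DR = 108.0 L/s.
With Δt = 1 h = 3600 s, V = ΣQ_DR · Δt = 108.0 × 3600 = 3.89 × 10^5 L.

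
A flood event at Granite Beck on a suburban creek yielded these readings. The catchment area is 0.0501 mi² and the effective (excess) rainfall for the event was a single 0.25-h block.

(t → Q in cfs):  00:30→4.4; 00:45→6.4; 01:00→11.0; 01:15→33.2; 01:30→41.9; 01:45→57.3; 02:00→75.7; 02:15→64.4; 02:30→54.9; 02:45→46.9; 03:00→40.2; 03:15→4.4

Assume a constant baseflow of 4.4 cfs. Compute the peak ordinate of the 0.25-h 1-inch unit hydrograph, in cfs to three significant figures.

U_p ≈ 23.8 cfs

Direct runoff: 0.0, 2.0, 6.6, 28.8, 37.5, 52.9, 71.3, 60.0, 50.5, 42.5, 35.8, 0.0 cfs; ΣQ_DR = 387.9 cfs, peak = 71.3 cfs.
Runoff depth d = ΣQ_DR·Δt / A = 387.9 × 900 / (0.0501 mi²) = 2.999 in.
The 1-inch UH is the DRH scaled by (1 in)/d, so U_p = 71.3 × 1/2.999 = 23.8 cfs.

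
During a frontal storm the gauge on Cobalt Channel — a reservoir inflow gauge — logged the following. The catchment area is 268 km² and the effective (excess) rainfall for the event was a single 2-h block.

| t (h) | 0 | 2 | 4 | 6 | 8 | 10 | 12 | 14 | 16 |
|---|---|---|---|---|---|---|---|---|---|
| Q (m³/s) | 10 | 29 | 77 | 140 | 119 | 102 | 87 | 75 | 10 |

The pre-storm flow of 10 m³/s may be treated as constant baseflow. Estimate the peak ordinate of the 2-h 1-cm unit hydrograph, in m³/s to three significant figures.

Direct runoff: 0.0, 19.0, 67.0, 130.0, 109.0, 92.0, 77.0, 65.0, 0.0 m³/s; ΣQ_DR = 559.0 m³/s, peak = 130.0 m³/s.
Runoff depth d = ΣQ_DR·Δt / A = 559.0 × 7200 / (268 km²) = 15.02 mm.
The 1-cm UH is the DRH scaled by (10 mm)/d, so U_p = 130.0 × 10/15.02 = 86.6 m³/s.

U_p ≈ 86.6 m³/s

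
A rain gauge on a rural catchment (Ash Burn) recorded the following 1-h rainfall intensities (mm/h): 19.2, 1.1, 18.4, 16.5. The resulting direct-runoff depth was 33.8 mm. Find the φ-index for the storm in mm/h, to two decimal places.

φ ≈ 6.77 mm/h

Only the 3 blocks with intensity above φ contribute runoff: 19.2, 18.4, 16.5 mm/h.
Σ(I−φ)·Δt = d  ⇒  (19.2+18.4+16.5 − 3φ)·1 = 33.8
φ = (54.10 − 33.8/1) / 3 = 6.77 mm/h.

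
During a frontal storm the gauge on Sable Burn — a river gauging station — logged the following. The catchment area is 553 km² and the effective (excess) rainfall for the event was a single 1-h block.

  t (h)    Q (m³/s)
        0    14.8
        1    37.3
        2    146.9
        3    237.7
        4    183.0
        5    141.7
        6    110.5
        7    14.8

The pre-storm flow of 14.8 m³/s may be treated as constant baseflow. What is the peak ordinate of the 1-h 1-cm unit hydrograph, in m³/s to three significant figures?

Direct runoff: 0.0, 22.5, 132.1, 222.9, 168.2, 126.9, 95.7, 0.0 m³/s; ΣQ_DR = 768.3 m³/s, peak = 222.9 m³/s.
Runoff depth d = ΣQ_DR·Δt / A = 768.3 × 3600 / (553 km²) = 5.002 mm.
The 1-cm UH is the DRH scaled by (10 mm)/d, so U_p = 222.9 × 10/5.002 = 446 m³/s.

U_p ≈ 446 m³/s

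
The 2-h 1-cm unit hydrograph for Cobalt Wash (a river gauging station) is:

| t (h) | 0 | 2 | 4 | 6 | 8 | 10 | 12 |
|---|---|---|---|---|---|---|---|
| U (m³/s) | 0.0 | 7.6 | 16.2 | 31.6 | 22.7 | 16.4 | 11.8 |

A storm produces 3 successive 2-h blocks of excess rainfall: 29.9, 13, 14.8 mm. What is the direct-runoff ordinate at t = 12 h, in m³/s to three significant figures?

By discrete convolution, Q_j = Σ (P_i / 10 mm) · U_{j−i}.
At t = 12 h (j=6): Q = (29.9/10)·11.8 + (13/10)·16.4 + (14.8/10)·22.7 = 90.2 m³/s.

Q ≈ 90.2 m³/s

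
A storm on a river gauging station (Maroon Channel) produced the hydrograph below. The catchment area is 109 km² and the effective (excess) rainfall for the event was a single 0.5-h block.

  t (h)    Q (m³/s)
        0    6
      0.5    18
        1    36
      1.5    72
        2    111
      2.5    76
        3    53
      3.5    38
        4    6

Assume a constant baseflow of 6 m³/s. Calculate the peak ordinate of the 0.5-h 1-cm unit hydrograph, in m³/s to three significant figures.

Direct runoff: 0.0, 12.0, 30.0, 66.0, 105.0, 70.0, 47.0, 32.0, 0.0 m³/s; ΣQ_DR = 362.0 m³/s, peak = 105.0 m³/s.
Runoff depth d = ΣQ_DR·Δt / A = 362.0 × 1800 / (109 km²) = 5.978 mm.
The 1-cm UH is the DRH scaled by (10 mm)/d, so U_p = 105.0 × 10/5.978 = 176 m³/s.

U_p ≈ 176 m³/s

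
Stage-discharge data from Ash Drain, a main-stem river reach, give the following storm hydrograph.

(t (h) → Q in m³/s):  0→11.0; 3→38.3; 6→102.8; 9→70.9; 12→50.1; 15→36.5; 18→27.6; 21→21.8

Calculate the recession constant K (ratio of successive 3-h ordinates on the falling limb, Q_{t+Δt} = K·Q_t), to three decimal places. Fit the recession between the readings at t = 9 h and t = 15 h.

K ≈ 0.718

Using the recession-limb readings at t = 9 h and t = 15 h: Q falls from 70.9 to 36.5 m³/s over 2 intervals.
K = (Q₂/Q₁)^(1/2) = (36.5/70.9)^(1/2) = 0.718.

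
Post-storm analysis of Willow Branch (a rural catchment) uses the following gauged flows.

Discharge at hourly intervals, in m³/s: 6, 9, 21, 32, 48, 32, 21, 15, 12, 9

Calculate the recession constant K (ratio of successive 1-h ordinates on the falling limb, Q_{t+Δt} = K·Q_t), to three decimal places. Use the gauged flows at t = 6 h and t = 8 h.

Using the recession-limb readings at t = 6 h and t = 8 h: Q falls from 21 to 12 m³/s over 2 intervals.
K = (Q₂/Q₁)^(1/2) = (12/21)^(1/2) = 0.756.

K ≈ 0.756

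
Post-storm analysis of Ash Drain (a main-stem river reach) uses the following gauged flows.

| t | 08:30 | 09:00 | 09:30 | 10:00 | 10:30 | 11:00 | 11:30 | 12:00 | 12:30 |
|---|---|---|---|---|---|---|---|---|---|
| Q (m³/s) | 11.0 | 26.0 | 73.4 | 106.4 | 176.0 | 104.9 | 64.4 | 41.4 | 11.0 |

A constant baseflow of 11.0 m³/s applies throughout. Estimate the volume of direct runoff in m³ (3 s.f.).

V ≈ 9.28 × 10^5 m³

Direct-runoff ordinates (Q − Q_b): 0.0, 15.0, 62.4, 95.4, 165.0, 93.9, 53.4, 30.4, 0.0 m³/s.
ΣQ_DR = 515.5 m³/s.
With Δt = 0.5 h = 1800 s, V = ΣQ_DR · Δt = 515.5 × 1800 = 9.28 × 10^5 m³.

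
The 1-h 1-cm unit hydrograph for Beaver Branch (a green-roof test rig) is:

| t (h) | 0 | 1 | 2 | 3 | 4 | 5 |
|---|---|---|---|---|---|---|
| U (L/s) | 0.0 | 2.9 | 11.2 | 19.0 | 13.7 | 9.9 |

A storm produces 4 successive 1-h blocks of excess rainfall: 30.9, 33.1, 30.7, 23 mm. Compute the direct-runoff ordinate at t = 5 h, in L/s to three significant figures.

Q ≈ 160 L/s

By discrete convolution, Q_j = Σ (P_i / 10 mm) · U_{j−i}.
At t = 5 h (j=5): Q = (30.9/10)·9.9 + (33.1/10)·13.7 + (30.7/10)·19.0 + (23/10)·11.2 = 160 L/s.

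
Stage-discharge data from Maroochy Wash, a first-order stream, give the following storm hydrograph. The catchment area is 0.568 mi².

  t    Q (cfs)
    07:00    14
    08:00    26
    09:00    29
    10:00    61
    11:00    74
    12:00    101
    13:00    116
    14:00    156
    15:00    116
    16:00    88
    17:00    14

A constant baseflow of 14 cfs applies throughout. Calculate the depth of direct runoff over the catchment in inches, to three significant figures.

Direct runoff: 0.0, 12.0, 15.0, 47.0, 60.0, 87.0, 102.0, 142.0, 102.0, 74.0, 0.0 cfs; ΣQ_DR = 641.0 cfs.
V = ΣQ_DR · Δt = 641.0 × 3600 s = 2.308 × 10^6 ft³.
Over A = 0.568 mi², depth = V / A = 1.75 in.

d ≈ 1.75 in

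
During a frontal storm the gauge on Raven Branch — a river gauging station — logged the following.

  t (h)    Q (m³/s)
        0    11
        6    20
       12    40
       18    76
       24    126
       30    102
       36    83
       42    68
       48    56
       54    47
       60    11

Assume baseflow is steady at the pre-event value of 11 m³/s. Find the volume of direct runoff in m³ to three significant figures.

Direct-runoff ordinates (Q − Q_b): 0.0, 9.0, 29.0, 65.0, 115.0, 91.0, 72.0, 57.0, 45.0, 36.0, 0.0 m³/s.
ΣQ_DR = 519.0 m³/s.
With Δt = 6 h = 21600 s, V = ΣQ_DR · Δt = 519.0 × 21600 = 1.12 × 10^7 m³.

V ≈ 1.12 × 10^7 m³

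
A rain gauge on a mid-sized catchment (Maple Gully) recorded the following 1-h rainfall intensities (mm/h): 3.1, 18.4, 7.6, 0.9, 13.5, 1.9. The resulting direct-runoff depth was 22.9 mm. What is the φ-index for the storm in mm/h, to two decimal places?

φ ≈ 5.53 mm/h

Only the 3 blocks with intensity above φ contribute runoff: 18.4, 7.6, 13.5 mm/h.
Σ(I−φ)·Δt = d  ⇒  (18.4+7.6+13.5 − 3φ)·1 = 22.9
φ = (39.50 − 22.9/1) / 3 = 5.53 mm/h.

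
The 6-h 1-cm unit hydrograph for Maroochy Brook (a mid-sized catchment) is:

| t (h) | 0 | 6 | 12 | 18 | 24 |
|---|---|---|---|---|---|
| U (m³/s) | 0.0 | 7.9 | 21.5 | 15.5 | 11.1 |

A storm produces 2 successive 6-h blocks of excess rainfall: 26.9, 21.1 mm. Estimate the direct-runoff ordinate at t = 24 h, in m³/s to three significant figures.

Q ≈ 62.6 m³/s

By discrete convolution, Q_j = Σ (P_i / 10 mm) · U_{j−i}.
At t = 24 h (j=4): Q = (26.9/10)·11.1 + (21.1/10)·15.5 = 62.6 m³/s.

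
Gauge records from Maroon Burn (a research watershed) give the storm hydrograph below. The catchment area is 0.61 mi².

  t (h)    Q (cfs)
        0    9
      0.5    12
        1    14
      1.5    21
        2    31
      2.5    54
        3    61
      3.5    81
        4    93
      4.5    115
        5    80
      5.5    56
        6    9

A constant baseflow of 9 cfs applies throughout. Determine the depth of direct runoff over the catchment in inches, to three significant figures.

d ≈ 0.659 in

Direct runoff: 0.0, 3.0, 5.0, 12.0, 22.0, 45.0, 52.0, 72.0, 84.0, 106.0, 71.0, 47.0, 0.0 cfs; ΣQ_DR = 519.0 cfs.
V = ΣQ_DR · Δt = 519.0 × 1800 s = 9.342 × 10^5 ft³.
Over A = 0.61 mi², depth = V / A = 0.659 in.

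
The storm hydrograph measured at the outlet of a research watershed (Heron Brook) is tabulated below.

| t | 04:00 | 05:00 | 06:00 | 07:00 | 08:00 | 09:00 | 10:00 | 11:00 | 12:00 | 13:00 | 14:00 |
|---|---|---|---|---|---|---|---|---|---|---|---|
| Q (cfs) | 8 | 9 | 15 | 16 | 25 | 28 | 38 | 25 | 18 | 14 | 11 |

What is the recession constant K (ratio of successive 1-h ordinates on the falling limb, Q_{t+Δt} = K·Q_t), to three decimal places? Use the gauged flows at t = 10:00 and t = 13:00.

K ≈ 0.717

Using the recession-limb readings at t = 10:00 and t = 13:00: Q falls from 38 to 14 cfs over 3 intervals.
K = (Q₂/Q₁)^(1/3) = (14/38)^(1/3) = 0.717.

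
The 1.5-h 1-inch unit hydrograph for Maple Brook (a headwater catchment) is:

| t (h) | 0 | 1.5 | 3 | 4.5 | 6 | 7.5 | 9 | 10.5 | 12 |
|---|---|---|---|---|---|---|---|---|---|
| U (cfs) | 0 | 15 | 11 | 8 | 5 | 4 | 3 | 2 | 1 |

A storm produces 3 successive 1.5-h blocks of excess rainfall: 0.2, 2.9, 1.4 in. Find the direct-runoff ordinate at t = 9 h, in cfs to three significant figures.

Q ≈ 19.2 cfs

By discrete convolution, Q_j = Σ (P_i / 1 in) · U_{j−i}.
At t = 9 h (j=6): Q = (0.2/1)·3 + (2.9/1)·4 + (1.4/1)·5 = 19.2 cfs.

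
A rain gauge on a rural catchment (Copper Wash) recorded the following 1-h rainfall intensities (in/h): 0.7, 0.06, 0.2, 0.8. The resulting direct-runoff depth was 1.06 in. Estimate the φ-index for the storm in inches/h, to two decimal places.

Only the 2 blocks with intensity above φ contribute runoff: 0.7, 0.8 in/h.
Σ(I−φ)·Δt = d  ⇒  (0.7+0.8 − 2φ)·1 = 1.06
φ = (1.500 − 1.06/1) / 2 = 0.22 in/h.

φ ≈ 0.22 in/h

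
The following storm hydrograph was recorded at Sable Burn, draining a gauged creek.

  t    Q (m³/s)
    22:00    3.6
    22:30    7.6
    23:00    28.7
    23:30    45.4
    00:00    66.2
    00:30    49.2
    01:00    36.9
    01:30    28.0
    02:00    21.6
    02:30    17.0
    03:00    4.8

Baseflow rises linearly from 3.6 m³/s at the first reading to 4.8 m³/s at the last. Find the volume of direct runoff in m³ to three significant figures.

Direct-runoff ordinates (Q − Q_b): 0.00, 3.88, 24.86, 41.44, 62.12, 45.00, 32.58, 23.56, 17.04, 12.32, 0.00 m³/s.
ΣQ_DR = 262.8 m³/s.
With Δt = 0.5 h = 1800 s, V = ΣQ_DR · Δt = 262.8 × 1800 = 4.73 × 10^5 m³.

V ≈ 4.73 × 10^5 m³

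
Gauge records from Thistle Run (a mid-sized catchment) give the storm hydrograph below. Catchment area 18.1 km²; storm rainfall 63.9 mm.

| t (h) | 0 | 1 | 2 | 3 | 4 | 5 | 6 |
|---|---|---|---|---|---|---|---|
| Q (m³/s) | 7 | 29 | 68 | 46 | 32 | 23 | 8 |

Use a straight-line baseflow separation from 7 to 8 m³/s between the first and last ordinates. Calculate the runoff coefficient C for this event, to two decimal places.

ΣQ_DR = 160.5 m³/s; V = ΣQ_DR·Δt = 5.778 × 10^5 m³.
Runoff depth d = V / A = 31.92 mm.
C = d / P = 31.92 / 63.9 = 0.50.

C ≈ 0.50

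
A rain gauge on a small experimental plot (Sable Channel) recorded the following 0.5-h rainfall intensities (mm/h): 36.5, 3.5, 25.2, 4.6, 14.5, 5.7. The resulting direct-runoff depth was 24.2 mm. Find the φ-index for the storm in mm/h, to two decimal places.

φ ≈ 9.27 mm/h

Only the 3 blocks with intensity above φ contribute runoff: 36.5, 25.2, 14.5 mm/h.
Σ(I−φ)·Δt = d  ⇒  (36.5+25.2+14.5 − 3φ)·0.5 = 24.2
φ = (76.20 − 24.2/0.5) / 3 = 9.27 mm/h.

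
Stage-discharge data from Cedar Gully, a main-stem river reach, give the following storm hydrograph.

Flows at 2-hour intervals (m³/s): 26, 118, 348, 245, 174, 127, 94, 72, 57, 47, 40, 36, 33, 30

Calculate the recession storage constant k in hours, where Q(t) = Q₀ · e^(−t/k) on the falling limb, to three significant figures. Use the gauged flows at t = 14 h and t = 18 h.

On the falling limb, Q drops from 72 to 47 m³/s between t = 14 h and t = 18 h (Δt = 4 h).
k = −Δt / ln(Q₂/Q₁) = −4 / ln(47/72) = 9.38 h.

k ≈ 9.38 h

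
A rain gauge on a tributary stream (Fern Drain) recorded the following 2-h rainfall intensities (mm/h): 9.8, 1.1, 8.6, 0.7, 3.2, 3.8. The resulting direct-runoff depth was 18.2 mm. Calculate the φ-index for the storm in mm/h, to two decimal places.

Only the 2 blocks with intensity above φ contribute runoff: 9.8, 8.6 mm/h.
Σ(I−φ)·Δt = d  ⇒  (9.8+8.6 − 2φ)·2 = 18.2
φ = (18.40 − 18.2/2) / 2 = 4.65 mm/h.

φ ≈ 4.65 mm/h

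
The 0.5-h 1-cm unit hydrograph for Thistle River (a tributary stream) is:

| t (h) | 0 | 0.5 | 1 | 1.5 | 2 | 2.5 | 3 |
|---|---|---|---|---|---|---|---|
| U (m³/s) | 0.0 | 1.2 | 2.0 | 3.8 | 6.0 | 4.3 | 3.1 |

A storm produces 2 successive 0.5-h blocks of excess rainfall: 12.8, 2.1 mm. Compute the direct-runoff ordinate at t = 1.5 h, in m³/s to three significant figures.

Q ≈ 5.28 m³/s

By discrete convolution, Q_j = Σ (P_i / 10 mm) · U_{j−i}.
At t = 1.5 h (j=3): Q = (12.8/10)·3.8 + (2.1/10)·2.0 = 5.28 m³/s.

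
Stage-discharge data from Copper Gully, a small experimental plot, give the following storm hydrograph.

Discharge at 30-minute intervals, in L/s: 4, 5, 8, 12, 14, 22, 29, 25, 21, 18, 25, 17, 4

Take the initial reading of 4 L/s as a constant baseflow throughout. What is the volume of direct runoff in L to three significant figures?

Direct-runoff ordinates (Q − Q_b): 0.0, 1.0, 4.0, 8.0, 10.0, 18.0, 25.0, 21.0, 17.0, 14.0, 21.0, 13.0, 0.0 L/s.
ΣQ_DR = 152.0 L/s.
With Δt = 0.5 h = 1800 s, V = ΣQ_DR · Δt = 152.0 × 1800 = 2.74 × 10^5 L.

V ≈ 2.74 × 10^5 L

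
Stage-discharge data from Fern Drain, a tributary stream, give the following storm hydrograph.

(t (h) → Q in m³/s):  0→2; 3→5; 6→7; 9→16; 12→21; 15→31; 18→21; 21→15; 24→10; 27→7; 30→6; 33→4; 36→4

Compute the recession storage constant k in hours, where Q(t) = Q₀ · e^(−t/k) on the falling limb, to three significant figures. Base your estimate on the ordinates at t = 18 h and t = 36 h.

On the falling limb, Q drops from 21 to 4 m³/s between t = 18 h and t = 36 h (Δt = 18 h).
k = −Δt / ln(Q₂/Q₁) = −18 / ln(4/21) = 10.9 h.

k ≈ 10.9 h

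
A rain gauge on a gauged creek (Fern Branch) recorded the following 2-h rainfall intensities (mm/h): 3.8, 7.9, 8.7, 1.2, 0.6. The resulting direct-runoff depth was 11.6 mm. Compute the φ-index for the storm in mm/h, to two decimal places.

Only the 2 blocks with intensity above φ contribute runoff: 7.9, 8.7 mm/h.
Σ(I−φ)·Δt = d  ⇒  (7.9+8.7 − 2φ)·2 = 11.6
φ = (16.60 − 11.6/2) / 2 = 5.40 mm/h.

φ ≈ 5.40 mm/h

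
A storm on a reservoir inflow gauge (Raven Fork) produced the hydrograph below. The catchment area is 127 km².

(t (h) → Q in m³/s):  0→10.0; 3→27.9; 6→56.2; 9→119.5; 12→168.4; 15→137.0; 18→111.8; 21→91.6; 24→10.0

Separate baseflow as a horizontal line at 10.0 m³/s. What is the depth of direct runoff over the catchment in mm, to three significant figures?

Direct runoff: 0.0, 17.9, 46.2, 109.5, 158.4, 127.0, 101.8, 81.6, 0.0 m³/s; ΣQ_DR = 642.4 m³/s.
V = ΣQ_DR · Δt = 642.4 × 10800 s = 6.938 × 10^6 m³.
Over A = 127 km², depth = V / A = 54.6 mm.

d ≈ 54.6 mm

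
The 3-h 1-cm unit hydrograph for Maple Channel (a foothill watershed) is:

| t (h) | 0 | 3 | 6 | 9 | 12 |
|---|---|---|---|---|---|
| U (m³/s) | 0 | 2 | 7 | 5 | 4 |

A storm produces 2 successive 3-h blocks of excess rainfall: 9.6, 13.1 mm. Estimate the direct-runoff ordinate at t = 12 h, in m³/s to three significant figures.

By discrete convolution, Q_j = Σ (P_i / 10 mm) · U_{j−i}.
At t = 12 h (j=4): Q = (9.6/10)·4 + (13.1/10)·5 = 10.4 m³/s.

Q ≈ 10.4 m³/s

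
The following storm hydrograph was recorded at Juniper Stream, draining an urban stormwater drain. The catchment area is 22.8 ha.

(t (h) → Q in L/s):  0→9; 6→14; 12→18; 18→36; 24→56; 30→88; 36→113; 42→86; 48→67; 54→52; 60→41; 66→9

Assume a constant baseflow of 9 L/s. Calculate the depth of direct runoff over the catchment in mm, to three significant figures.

Direct runoff: 0.0, 5.0, 9.0, 27.0, 47.0, 79.0, 104.0, 77.0, 58.0, 43.0, 32.0, 0.0 L/s; ΣQ_DR = 481.0 L/s.
V = ΣQ_DR · Δt = 481.0 × 21600 s = 1.039 × 10^7 L.
Over A = 22.8 ha, depth = V / A = 45.6 mm.

d ≈ 45.6 mm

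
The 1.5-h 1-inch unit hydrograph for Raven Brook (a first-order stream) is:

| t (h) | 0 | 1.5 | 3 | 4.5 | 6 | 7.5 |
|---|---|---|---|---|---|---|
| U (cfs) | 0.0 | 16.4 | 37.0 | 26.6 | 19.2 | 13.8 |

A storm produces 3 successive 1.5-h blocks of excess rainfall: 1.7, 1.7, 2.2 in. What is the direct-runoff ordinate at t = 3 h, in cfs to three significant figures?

By discrete convolution, Q_j = Σ (P_i / 1 in) · U_{j−i}.
At t = 3 h (j=2): Q = (1.7/1)·37.0 + (1.7/1)·16.4 + (2.2/1)·0.0 = 90.8 cfs.

Q ≈ 90.8 cfs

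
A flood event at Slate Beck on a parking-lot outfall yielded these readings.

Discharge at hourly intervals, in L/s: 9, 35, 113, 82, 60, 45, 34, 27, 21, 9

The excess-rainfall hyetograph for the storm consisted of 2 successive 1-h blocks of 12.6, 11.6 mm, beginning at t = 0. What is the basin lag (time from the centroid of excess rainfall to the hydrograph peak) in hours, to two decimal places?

t_L ≈ 1.02 h

Centroid of excess rainfall: t_c = Σ P_i·t̄_i / ΣP_i = 0.9793 h (block centres at 0.5, 1.5 h).
Hydrograph peak occurs at t = 2 h, so basin lag t_L = 2 − 0.9793 = 1.02 h.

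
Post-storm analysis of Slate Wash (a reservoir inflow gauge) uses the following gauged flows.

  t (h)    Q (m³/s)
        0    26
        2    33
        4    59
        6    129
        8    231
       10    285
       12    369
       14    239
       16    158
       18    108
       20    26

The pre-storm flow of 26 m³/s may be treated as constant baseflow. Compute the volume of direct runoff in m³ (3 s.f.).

Direct-runoff ordinates (Q − Q_b): 0.0, 7.0, 33.0, 103.0, 205.0, 259.0, 343.0, 213.0, 132.0, 82.0, 0.0 m³/s.
ΣQ_DR = 1377 m³/s.
With Δt = 2 h = 7200 s, V = ΣQ_DR · Δt = 1377 × 7200 = 9.91 × 10^6 m³.

V ≈ 9.91 × 10^6 m³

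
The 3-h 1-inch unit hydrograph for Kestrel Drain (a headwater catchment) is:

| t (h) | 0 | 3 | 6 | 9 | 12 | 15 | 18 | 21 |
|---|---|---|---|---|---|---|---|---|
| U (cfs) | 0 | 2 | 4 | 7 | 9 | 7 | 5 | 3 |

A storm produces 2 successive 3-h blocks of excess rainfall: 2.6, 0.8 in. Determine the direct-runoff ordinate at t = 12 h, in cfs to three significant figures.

By discrete convolution, Q_j = Σ (P_i / 1 in) · U_{j−i}.
At t = 12 h (j=4): Q = (2.6/1)·9 + (0.8/1)·7 = 29.0 cfs.

Q ≈ 29.0 cfs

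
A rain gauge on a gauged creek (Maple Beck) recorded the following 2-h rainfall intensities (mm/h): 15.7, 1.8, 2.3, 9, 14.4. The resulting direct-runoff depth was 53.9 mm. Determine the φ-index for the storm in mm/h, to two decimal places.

Only the 3 blocks with intensity above φ contribute runoff: 15.7, 9, 14.4 mm/h.
Σ(I−φ)·Δt = d  ⇒  (15.7+9+14.4 − 3φ)·2 = 53.9
φ = (39.10 − 53.9/2) / 3 = 4.05 mm/h.

φ ≈ 4.05 mm/h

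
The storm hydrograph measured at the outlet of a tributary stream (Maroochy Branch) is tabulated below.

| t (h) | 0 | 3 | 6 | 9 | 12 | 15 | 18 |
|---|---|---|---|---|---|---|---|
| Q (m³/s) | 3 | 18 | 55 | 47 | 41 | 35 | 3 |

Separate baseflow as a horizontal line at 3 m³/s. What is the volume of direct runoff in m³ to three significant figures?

Direct-runoff ordinates (Q − Q_b): 0.0, 15.0, 52.0, 44.0, 38.0, 32.0, 0.0 m³/s.
ΣQ_DR = 181.0 m³/s.
With Δt = 3 h = 10800 s, V = ΣQ_DR · Δt = 181.0 × 10800 = 1.95 × 10^6 m³.

V ≈ 1.95 × 10^6 m³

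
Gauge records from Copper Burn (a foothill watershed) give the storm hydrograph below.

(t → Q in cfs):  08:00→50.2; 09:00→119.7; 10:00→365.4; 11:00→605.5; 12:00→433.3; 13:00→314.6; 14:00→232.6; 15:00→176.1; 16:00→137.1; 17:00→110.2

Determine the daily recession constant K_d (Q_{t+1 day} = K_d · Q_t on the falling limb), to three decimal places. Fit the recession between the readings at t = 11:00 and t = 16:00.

Between t = 11:00 and t = 16:00 the flow falls from 605.5 to 137.1 cfs over 5×1 h = 5 h.
Per-interval ratio K = (137.1/605.5)^(1/5) = 0.7430; K_d = K^(24/1) = 0.001.

K_d ≈ 0.001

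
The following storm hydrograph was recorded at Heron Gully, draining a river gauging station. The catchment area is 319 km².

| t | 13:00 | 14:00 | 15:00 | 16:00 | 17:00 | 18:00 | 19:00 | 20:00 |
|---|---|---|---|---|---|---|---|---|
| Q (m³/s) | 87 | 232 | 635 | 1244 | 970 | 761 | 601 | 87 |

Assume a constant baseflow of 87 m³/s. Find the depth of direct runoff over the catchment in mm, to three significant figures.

d ≈ 44.2 mm

Direct runoff: 0.0, 145.0, 548.0, 1157.0, 883.0, 674.0, 514.0, 0.0 m³/s; ΣQ_DR = 3921 m³/s.
V = ΣQ_DR · Δt = 3921 × 3600 s = 1.412 × 10^7 m³.
Over A = 319 km², depth = V / A = 44.2 mm.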